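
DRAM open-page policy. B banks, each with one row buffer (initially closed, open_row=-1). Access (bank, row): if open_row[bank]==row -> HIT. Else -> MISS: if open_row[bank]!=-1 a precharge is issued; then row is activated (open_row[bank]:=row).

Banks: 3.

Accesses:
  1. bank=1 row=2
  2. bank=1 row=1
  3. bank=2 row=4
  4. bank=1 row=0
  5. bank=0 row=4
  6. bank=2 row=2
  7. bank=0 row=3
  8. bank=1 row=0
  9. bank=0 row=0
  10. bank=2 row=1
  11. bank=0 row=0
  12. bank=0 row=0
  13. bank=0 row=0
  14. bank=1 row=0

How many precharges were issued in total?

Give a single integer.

Acc 1: bank1 row2 -> MISS (open row2); precharges=0
Acc 2: bank1 row1 -> MISS (open row1); precharges=1
Acc 3: bank2 row4 -> MISS (open row4); precharges=1
Acc 4: bank1 row0 -> MISS (open row0); precharges=2
Acc 5: bank0 row4 -> MISS (open row4); precharges=2
Acc 6: bank2 row2 -> MISS (open row2); precharges=3
Acc 7: bank0 row3 -> MISS (open row3); precharges=4
Acc 8: bank1 row0 -> HIT
Acc 9: bank0 row0 -> MISS (open row0); precharges=5
Acc 10: bank2 row1 -> MISS (open row1); precharges=6
Acc 11: bank0 row0 -> HIT
Acc 12: bank0 row0 -> HIT
Acc 13: bank0 row0 -> HIT
Acc 14: bank1 row0 -> HIT

Answer: 6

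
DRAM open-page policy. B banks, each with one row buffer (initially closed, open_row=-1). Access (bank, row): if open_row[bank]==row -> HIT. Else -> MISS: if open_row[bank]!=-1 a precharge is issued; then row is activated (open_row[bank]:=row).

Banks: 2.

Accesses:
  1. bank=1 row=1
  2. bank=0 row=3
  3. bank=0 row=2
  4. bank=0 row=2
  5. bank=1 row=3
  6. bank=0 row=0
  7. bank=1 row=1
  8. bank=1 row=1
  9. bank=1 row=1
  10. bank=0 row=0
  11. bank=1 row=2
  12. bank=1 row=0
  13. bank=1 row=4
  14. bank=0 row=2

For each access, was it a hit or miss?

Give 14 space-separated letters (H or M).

Answer: M M M H M M M H H H M M M M

Derivation:
Acc 1: bank1 row1 -> MISS (open row1); precharges=0
Acc 2: bank0 row3 -> MISS (open row3); precharges=0
Acc 3: bank0 row2 -> MISS (open row2); precharges=1
Acc 4: bank0 row2 -> HIT
Acc 5: bank1 row3 -> MISS (open row3); precharges=2
Acc 6: bank0 row0 -> MISS (open row0); precharges=3
Acc 7: bank1 row1 -> MISS (open row1); precharges=4
Acc 8: bank1 row1 -> HIT
Acc 9: bank1 row1 -> HIT
Acc 10: bank0 row0 -> HIT
Acc 11: bank1 row2 -> MISS (open row2); precharges=5
Acc 12: bank1 row0 -> MISS (open row0); precharges=6
Acc 13: bank1 row4 -> MISS (open row4); precharges=7
Acc 14: bank0 row2 -> MISS (open row2); precharges=8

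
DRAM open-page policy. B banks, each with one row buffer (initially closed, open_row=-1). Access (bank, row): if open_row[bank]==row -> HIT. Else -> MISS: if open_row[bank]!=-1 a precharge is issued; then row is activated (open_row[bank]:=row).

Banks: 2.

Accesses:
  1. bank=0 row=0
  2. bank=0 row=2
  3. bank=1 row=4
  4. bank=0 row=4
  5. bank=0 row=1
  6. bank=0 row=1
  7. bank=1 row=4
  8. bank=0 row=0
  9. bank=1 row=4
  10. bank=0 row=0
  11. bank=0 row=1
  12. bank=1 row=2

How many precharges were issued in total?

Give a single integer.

Acc 1: bank0 row0 -> MISS (open row0); precharges=0
Acc 2: bank0 row2 -> MISS (open row2); precharges=1
Acc 3: bank1 row4 -> MISS (open row4); precharges=1
Acc 4: bank0 row4 -> MISS (open row4); precharges=2
Acc 5: bank0 row1 -> MISS (open row1); precharges=3
Acc 6: bank0 row1 -> HIT
Acc 7: bank1 row4 -> HIT
Acc 8: bank0 row0 -> MISS (open row0); precharges=4
Acc 9: bank1 row4 -> HIT
Acc 10: bank0 row0 -> HIT
Acc 11: bank0 row1 -> MISS (open row1); precharges=5
Acc 12: bank1 row2 -> MISS (open row2); precharges=6

Answer: 6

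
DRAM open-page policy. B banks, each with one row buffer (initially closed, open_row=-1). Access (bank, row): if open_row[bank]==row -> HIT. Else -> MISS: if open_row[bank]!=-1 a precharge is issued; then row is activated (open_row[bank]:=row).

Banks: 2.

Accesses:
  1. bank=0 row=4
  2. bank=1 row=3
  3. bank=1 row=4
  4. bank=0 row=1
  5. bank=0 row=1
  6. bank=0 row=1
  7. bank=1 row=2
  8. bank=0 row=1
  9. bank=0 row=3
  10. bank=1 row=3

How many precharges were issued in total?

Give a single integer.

Acc 1: bank0 row4 -> MISS (open row4); precharges=0
Acc 2: bank1 row3 -> MISS (open row3); precharges=0
Acc 3: bank1 row4 -> MISS (open row4); precharges=1
Acc 4: bank0 row1 -> MISS (open row1); precharges=2
Acc 5: bank0 row1 -> HIT
Acc 6: bank0 row1 -> HIT
Acc 7: bank1 row2 -> MISS (open row2); precharges=3
Acc 8: bank0 row1 -> HIT
Acc 9: bank0 row3 -> MISS (open row3); precharges=4
Acc 10: bank1 row3 -> MISS (open row3); precharges=5

Answer: 5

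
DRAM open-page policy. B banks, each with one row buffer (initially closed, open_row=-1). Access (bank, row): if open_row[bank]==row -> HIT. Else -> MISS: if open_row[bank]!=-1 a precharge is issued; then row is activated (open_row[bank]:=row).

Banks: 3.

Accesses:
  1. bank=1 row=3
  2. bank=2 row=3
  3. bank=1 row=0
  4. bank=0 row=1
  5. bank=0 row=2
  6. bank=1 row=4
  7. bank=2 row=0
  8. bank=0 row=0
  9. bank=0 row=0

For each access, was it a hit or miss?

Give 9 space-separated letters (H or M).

Answer: M M M M M M M M H

Derivation:
Acc 1: bank1 row3 -> MISS (open row3); precharges=0
Acc 2: bank2 row3 -> MISS (open row3); precharges=0
Acc 3: bank1 row0 -> MISS (open row0); precharges=1
Acc 4: bank0 row1 -> MISS (open row1); precharges=1
Acc 5: bank0 row2 -> MISS (open row2); precharges=2
Acc 6: bank1 row4 -> MISS (open row4); precharges=3
Acc 7: bank2 row0 -> MISS (open row0); precharges=4
Acc 8: bank0 row0 -> MISS (open row0); precharges=5
Acc 9: bank0 row0 -> HIT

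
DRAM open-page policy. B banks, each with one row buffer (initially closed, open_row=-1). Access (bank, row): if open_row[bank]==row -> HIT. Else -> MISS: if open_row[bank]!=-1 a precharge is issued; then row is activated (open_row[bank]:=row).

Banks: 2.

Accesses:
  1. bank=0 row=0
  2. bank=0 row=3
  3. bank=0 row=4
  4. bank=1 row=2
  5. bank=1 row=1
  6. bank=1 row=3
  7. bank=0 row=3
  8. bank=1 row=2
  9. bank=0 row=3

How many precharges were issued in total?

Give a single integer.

Answer: 6

Derivation:
Acc 1: bank0 row0 -> MISS (open row0); precharges=0
Acc 2: bank0 row3 -> MISS (open row3); precharges=1
Acc 3: bank0 row4 -> MISS (open row4); precharges=2
Acc 4: bank1 row2 -> MISS (open row2); precharges=2
Acc 5: bank1 row1 -> MISS (open row1); precharges=3
Acc 6: bank1 row3 -> MISS (open row3); precharges=4
Acc 7: bank0 row3 -> MISS (open row3); precharges=5
Acc 8: bank1 row2 -> MISS (open row2); precharges=6
Acc 9: bank0 row3 -> HIT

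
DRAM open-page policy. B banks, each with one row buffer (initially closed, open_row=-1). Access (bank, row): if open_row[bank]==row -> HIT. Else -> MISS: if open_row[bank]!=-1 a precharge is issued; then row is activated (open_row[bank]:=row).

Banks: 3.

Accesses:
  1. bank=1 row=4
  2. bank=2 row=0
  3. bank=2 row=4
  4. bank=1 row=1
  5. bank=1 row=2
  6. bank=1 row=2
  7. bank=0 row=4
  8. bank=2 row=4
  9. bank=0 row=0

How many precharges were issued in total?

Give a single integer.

Acc 1: bank1 row4 -> MISS (open row4); precharges=0
Acc 2: bank2 row0 -> MISS (open row0); precharges=0
Acc 3: bank2 row4 -> MISS (open row4); precharges=1
Acc 4: bank1 row1 -> MISS (open row1); precharges=2
Acc 5: bank1 row2 -> MISS (open row2); precharges=3
Acc 6: bank1 row2 -> HIT
Acc 7: bank0 row4 -> MISS (open row4); precharges=3
Acc 8: bank2 row4 -> HIT
Acc 9: bank0 row0 -> MISS (open row0); precharges=4

Answer: 4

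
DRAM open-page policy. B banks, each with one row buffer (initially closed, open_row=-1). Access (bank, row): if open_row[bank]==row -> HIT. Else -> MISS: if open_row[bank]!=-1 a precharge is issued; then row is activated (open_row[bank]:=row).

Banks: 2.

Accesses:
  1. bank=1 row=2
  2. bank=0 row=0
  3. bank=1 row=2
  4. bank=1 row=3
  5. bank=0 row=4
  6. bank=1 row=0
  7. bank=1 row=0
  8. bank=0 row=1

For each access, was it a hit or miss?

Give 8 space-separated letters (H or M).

Answer: M M H M M M H M

Derivation:
Acc 1: bank1 row2 -> MISS (open row2); precharges=0
Acc 2: bank0 row0 -> MISS (open row0); precharges=0
Acc 3: bank1 row2 -> HIT
Acc 4: bank1 row3 -> MISS (open row3); precharges=1
Acc 5: bank0 row4 -> MISS (open row4); precharges=2
Acc 6: bank1 row0 -> MISS (open row0); precharges=3
Acc 7: bank1 row0 -> HIT
Acc 8: bank0 row1 -> MISS (open row1); precharges=4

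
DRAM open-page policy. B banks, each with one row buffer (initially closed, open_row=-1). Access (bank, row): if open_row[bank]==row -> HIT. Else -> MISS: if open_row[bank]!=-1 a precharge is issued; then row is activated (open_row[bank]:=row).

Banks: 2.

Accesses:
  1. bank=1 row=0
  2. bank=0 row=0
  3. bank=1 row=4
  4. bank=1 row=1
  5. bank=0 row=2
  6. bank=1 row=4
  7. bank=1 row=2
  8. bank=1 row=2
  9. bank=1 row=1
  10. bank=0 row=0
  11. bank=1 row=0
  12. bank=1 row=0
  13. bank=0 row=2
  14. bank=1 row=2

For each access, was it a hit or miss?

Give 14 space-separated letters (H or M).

Answer: M M M M M M M H M M M H M M

Derivation:
Acc 1: bank1 row0 -> MISS (open row0); precharges=0
Acc 2: bank0 row0 -> MISS (open row0); precharges=0
Acc 3: bank1 row4 -> MISS (open row4); precharges=1
Acc 4: bank1 row1 -> MISS (open row1); precharges=2
Acc 5: bank0 row2 -> MISS (open row2); precharges=3
Acc 6: bank1 row4 -> MISS (open row4); precharges=4
Acc 7: bank1 row2 -> MISS (open row2); precharges=5
Acc 8: bank1 row2 -> HIT
Acc 9: bank1 row1 -> MISS (open row1); precharges=6
Acc 10: bank0 row0 -> MISS (open row0); precharges=7
Acc 11: bank1 row0 -> MISS (open row0); precharges=8
Acc 12: bank1 row0 -> HIT
Acc 13: bank0 row2 -> MISS (open row2); precharges=9
Acc 14: bank1 row2 -> MISS (open row2); precharges=10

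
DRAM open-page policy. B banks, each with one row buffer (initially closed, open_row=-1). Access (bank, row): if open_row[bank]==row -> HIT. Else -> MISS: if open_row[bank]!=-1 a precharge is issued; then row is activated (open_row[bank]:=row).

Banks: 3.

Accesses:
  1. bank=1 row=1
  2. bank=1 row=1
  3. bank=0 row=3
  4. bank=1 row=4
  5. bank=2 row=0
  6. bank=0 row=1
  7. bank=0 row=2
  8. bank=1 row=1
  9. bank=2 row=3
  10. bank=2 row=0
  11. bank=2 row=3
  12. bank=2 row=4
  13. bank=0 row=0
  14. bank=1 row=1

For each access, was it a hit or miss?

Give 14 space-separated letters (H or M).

Acc 1: bank1 row1 -> MISS (open row1); precharges=0
Acc 2: bank1 row1 -> HIT
Acc 3: bank0 row3 -> MISS (open row3); precharges=0
Acc 4: bank1 row4 -> MISS (open row4); precharges=1
Acc 5: bank2 row0 -> MISS (open row0); precharges=1
Acc 6: bank0 row1 -> MISS (open row1); precharges=2
Acc 7: bank0 row2 -> MISS (open row2); precharges=3
Acc 8: bank1 row1 -> MISS (open row1); precharges=4
Acc 9: bank2 row3 -> MISS (open row3); precharges=5
Acc 10: bank2 row0 -> MISS (open row0); precharges=6
Acc 11: bank2 row3 -> MISS (open row3); precharges=7
Acc 12: bank2 row4 -> MISS (open row4); precharges=8
Acc 13: bank0 row0 -> MISS (open row0); precharges=9
Acc 14: bank1 row1 -> HIT

Answer: M H M M M M M M M M M M M H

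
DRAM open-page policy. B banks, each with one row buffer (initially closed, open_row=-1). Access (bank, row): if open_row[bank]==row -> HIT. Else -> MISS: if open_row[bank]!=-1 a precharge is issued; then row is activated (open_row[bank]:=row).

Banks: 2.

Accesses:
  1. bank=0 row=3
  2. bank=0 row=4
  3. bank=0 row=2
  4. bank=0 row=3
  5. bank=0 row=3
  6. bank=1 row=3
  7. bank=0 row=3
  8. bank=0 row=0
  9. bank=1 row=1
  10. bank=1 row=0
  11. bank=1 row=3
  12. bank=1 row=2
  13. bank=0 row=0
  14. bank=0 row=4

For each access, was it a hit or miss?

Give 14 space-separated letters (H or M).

Acc 1: bank0 row3 -> MISS (open row3); precharges=0
Acc 2: bank0 row4 -> MISS (open row4); precharges=1
Acc 3: bank0 row2 -> MISS (open row2); precharges=2
Acc 4: bank0 row3 -> MISS (open row3); precharges=3
Acc 5: bank0 row3 -> HIT
Acc 6: bank1 row3 -> MISS (open row3); precharges=3
Acc 7: bank0 row3 -> HIT
Acc 8: bank0 row0 -> MISS (open row0); precharges=4
Acc 9: bank1 row1 -> MISS (open row1); precharges=5
Acc 10: bank1 row0 -> MISS (open row0); precharges=6
Acc 11: bank1 row3 -> MISS (open row3); precharges=7
Acc 12: bank1 row2 -> MISS (open row2); precharges=8
Acc 13: bank0 row0 -> HIT
Acc 14: bank0 row4 -> MISS (open row4); precharges=9

Answer: M M M M H M H M M M M M H M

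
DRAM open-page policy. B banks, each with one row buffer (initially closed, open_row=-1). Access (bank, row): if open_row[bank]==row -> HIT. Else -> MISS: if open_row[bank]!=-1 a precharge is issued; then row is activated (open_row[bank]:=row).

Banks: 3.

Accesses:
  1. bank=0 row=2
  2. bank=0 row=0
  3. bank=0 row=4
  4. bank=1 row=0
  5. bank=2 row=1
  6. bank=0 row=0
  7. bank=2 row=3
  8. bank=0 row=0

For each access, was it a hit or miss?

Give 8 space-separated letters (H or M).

Acc 1: bank0 row2 -> MISS (open row2); precharges=0
Acc 2: bank0 row0 -> MISS (open row0); precharges=1
Acc 3: bank0 row4 -> MISS (open row4); precharges=2
Acc 4: bank1 row0 -> MISS (open row0); precharges=2
Acc 5: bank2 row1 -> MISS (open row1); precharges=2
Acc 6: bank0 row0 -> MISS (open row0); precharges=3
Acc 7: bank2 row3 -> MISS (open row3); precharges=4
Acc 8: bank0 row0 -> HIT

Answer: M M M M M M M H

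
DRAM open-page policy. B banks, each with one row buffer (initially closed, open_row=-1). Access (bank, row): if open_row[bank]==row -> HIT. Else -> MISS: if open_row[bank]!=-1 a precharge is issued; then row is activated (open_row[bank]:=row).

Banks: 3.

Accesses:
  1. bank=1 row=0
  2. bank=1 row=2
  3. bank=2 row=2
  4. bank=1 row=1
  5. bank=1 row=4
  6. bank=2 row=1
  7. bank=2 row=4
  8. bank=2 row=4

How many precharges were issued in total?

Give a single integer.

Acc 1: bank1 row0 -> MISS (open row0); precharges=0
Acc 2: bank1 row2 -> MISS (open row2); precharges=1
Acc 3: bank2 row2 -> MISS (open row2); precharges=1
Acc 4: bank1 row1 -> MISS (open row1); precharges=2
Acc 5: bank1 row4 -> MISS (open row4); precharges=3
Acc 6: bank2 row1 -> MISS (open row1); precharges=4
Acc 7: bank2 row4 -> MISS (open row4); precharges=5
Acc 8: bank2 row4 -> HIT

Answer: 5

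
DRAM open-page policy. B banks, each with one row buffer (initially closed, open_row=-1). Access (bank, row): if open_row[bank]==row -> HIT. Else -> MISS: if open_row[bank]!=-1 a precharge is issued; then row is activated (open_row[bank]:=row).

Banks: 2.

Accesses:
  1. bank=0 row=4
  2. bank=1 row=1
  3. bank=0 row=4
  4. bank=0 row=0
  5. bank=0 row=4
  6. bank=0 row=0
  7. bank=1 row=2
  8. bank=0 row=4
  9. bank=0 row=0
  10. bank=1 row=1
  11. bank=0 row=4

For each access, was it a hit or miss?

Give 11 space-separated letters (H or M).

Acc 1: bank0 row4 -> MISS (open row4); precharges=0
Acc 2: bank1 row1 -> MISS (open row1); precharges=0
Acc 3: bank0 row4 -> HIT
Acc 4: bank0 row0 -> MISS (open row0); precharges=1
Acc 5: bank0 row4 -> MISS (open row4); precharges=2
Acc 6: bank0 row0 -> MISS (open row0); precharges=3
Acc 7: bank1 row2 -> MISS (open row2); precharges=4
Acc 8: bank0 row4 -> MISS (open row4); precharges=5
Acc 9: bank0 row0 -> MISS (open row0); precharges=6
Acc 10: bank1 row1 -> MISS (open row1); precharges=7
Acc 11: bank0 row4 -> MISS (open row4); precharges=8

Answer: M M H M M M M M M M M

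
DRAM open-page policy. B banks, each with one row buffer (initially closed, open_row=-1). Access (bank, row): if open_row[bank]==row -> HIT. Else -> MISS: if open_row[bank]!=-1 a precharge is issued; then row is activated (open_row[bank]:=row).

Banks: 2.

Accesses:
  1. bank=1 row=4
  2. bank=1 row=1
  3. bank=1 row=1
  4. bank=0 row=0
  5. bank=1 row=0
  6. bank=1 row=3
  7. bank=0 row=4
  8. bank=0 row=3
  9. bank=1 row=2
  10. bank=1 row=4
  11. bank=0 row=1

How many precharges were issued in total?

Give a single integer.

Acc 1: bank1 row4 -> MISS (open row4); precharges=0
Acc 2: bank1 row1 -> MISS (open row1); precharges=1
Acc 3: bank1 row1 -> HIT
Acc 4: bank0 row0 -> MISS (open row0); precharges=1
Acc 5: bank1 row0 -> MISS (open row0); precharges=2
Acc 6: bank1 row3 -> MISS (open row3); precharges=3
Acc 7: bank0 row4 -> MISS (open row4); precharges=4
Acc 8: bank0 row3 -> MISS (open row3); precharges=5
Acc 9: bank1 row2 -> MISS (open row2); precharges=6
Acc 10: bank1 row4 -> MISS (open row4); precharges=7
Acc 11: bank0 row1 -> MISS (open row1); precharges=8

Answer: 8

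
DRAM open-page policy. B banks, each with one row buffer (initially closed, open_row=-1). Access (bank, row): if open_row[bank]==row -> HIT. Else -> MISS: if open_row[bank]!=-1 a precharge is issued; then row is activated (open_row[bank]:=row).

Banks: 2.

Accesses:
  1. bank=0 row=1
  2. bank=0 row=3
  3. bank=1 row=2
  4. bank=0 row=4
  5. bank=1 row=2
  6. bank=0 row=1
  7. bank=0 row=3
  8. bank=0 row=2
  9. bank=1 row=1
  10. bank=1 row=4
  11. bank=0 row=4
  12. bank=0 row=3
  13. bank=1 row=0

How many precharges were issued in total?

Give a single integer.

Answer: 10

Derivation:
Acc 1: bank0 row1 -> MISS (open row1); precharges=0
Acc 2: bank0 row3 -> MISS (open row3); precharges=1
Acc 3: bank1 row2 -> MISS (open row2); precharges=1
Acc 4: bank0 row4 -> MISS (open row4); precharges=2
Acc 5: bank1 row2 -> HIT
Acc 6: bank0 row1 -> MISS (open row1); precharges=3
Acc 7: bank0 row3 -> MISS (open row3); precharges=4
Acc 8: bank0 row2 -> MISS (open row2); precharges=5
Acc 9: bank1 row1 -> MISS (open row1); precharges=6
Acc 10: bank1 row4 -> MISS (open row4); precharges=7
Acc 11: bank0 row4 -> MISS (open row4); precharges=8
Acc 12: bank0 row3 -> MISS (open row3); precharges=9
Acc 13: bank1 row0 -> MISS (open row0); precharges=10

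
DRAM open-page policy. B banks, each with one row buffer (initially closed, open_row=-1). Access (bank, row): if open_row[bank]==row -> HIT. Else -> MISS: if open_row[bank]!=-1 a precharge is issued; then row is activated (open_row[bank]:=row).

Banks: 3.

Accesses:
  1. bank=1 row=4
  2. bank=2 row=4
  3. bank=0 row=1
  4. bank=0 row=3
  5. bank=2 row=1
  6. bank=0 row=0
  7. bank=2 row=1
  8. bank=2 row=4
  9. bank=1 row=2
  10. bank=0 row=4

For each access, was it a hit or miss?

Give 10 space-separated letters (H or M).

Answer: M M M M M M H M M M

Derivation:
Acc 1: bank1 row4 -> MISS (open row4); precharges=0
Acc 2: bank2 row4 -> MISS (open row4); precharges=0
Acc 3: bank0 row1 -> MISS (open row1); precharges=0
Acc 4: bank0 row3 -> MISS (open row3); precharges=1
Acc 5: bank2 row1 -> MISS (open row1); precharges=2
Acc 6: bank0 row0 -> MISS (open row0); precharges=3
Acc 7: bank2 row1 -> HIT
Acc 8: bank2 row4 -> MISS (open row4); precharges=4
Acc 9: bank1 row2 -> MISS (open row2); precharges=5
Acc 10: bank0 row4 -> MISS (open row4); precharges=6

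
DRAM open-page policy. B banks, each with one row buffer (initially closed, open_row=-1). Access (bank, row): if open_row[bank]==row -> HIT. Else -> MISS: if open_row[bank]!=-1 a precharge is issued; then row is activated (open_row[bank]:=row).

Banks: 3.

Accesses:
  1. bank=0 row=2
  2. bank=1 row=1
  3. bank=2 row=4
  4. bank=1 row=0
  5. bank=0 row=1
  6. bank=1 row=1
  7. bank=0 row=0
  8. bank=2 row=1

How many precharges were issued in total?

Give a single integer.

Answer: 5

Derivation:
Acc 1: bank0 row2 -> MISS (open row2); precharges=0
Acc 2: bank1 row1 -> MISS (open row1); precharges=0
Acc 3: bank2 row4 -> MISS (open row4); precharges=0
Acc 4: bank1 row0 -> MISS (open row0); precharges=1
Acc 5: bank0 row1 -> MISS (open row1); precharges=2
Acc 6: bank1 row1 -> MISS (open row1); precharges=3
Acc 7: bank0 row0 -> MISS (open row0); precharges=4
Acc 8: bank2 row1 -> MISS (open row1); precharges=5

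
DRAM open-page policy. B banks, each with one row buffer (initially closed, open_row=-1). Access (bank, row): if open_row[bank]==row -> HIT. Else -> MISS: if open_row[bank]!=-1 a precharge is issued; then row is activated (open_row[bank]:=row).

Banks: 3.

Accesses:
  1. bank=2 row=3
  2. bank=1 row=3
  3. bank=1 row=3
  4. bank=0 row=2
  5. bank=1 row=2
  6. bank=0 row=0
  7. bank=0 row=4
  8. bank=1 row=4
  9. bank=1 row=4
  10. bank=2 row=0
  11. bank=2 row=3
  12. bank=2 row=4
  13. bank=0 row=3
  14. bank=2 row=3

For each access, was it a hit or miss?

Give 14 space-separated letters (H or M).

Answer: M M H M M M M M H M M M M M

Derivation:
Acc 1: bank2 row3 -> MISS (open row3); precharges=0
Acc 2: bank1 row3 -> MISS (open row3); precharges=0
Acc 3: bank1 row3 -> HIT
Acc 4: bank0 row2 -> MISS (open row2); precharges=0
Acc 5: bank1 row2 -> MISS (open row2); precharges=1
Acc 6: bank0 row0 -> MISS (open row0); precharges=2
Acc 7: bank0 row4 -> MISS (open row4); precharges=3
Acc 8: bank1 row4 -> MISS (open row4); precharges=4
Acc 9: bank1 row4 -> HIT
Acc 10: bank2 row0 -> MISS (open row0); precharges=5
Acc 11: bank2 row3 -> MISS (open row3); precharges=6
Acc 12: bank2 row4 -> MISS (open row4); precharges=7
Acc 13: bank0 row3 -> MISS (open row3); precharges=8
Acc 14: bank2 row3 -> MISS (open row3); precharges=9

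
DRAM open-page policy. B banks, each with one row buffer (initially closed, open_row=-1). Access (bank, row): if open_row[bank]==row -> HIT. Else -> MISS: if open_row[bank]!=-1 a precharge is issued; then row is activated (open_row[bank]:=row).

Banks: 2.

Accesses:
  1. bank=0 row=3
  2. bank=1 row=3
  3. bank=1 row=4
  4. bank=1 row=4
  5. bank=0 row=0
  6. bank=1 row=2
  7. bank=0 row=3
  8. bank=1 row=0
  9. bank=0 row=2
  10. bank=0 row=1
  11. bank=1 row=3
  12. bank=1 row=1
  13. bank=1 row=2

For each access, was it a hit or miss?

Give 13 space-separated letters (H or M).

Acc 1: bank0 row3 -> MISS (open row3); precharges=0
Acc 2: bank1 row3 -> MISS (open row3); precharges=0
Acc 3: bank1 row4 -> MISS (open row4); precharges=1
Acc 4: bank1 row4 -> HIT
Acc 5: bank0 row0 -> MISS (open row0); precharges=2
Acc 6: bank1 row2 -> MISS (open row2); precharges=3
Acc 7: bank0 row3 -> MISS (open row3); precharges=4
Acc 8: bank1 row0 -> MISS (open row0); precharges=5
Acc 9: bank0 row2 -> MISS (open row2); precharges=6
Acc 10: bank0 row1 -> MISS (open row1); precharges=7
Acc 11: bank1 row3 -> MISS (open row3); precharges=8
Acc 12: bank1 row1 -> MISS (open row1); precharges=9
Acc 13: bank1 row2 -> MISS (open row2); precharges=10

Answer: M M M H M M M M M M M M M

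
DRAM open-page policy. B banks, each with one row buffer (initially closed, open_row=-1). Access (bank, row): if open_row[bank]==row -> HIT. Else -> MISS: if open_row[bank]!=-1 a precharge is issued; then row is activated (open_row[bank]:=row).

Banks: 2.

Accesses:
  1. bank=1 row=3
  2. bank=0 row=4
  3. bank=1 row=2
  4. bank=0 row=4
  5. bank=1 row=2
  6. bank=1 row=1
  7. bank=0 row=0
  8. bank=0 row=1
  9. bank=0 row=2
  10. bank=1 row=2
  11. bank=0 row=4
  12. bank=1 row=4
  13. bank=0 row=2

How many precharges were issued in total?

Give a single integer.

Acc 1: bank1 row3 -> MISS (open row3); precharges=0
Acc 2: bank0 row4 -> MISS (open row4); precharges=0
Acc 3: bank1 row2 -> MISS (open row2); precharges=1
Acc 4: bank0 row4 -> HIT
Acc 5: bank1 row2 -> HIT
Acc 6: bank1 row1 -> MISS (open row1); precharges=2
Acc 7: bank0 row0 -> MISS (open row0); precharges=3
Acc 8: bank0 row1 -> MISS (open row1); precharges=4
Acc 9: bank0 row2 -> MISS (open row2); precharges=5
Acc 10: bank1 row2 -> MISS (open row2); precharges=6
Acc 11: bank0 row4 -> MISS (open row4); precharges=7
Acc 12: bank1 row4 -> MISS (open row4); precharges=8
Acc 13: bank0 row2 -> MISS (open row2); precharges=9

Answer: 9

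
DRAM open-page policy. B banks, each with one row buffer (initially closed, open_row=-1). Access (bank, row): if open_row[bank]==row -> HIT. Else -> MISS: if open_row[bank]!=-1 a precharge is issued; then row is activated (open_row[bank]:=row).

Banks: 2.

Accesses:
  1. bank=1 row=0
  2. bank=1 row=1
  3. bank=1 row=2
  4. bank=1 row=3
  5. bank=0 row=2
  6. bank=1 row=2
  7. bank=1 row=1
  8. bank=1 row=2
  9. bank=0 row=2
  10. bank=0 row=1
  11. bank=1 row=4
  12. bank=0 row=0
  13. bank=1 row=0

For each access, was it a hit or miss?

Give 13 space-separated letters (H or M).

Answer: M M M M M M M M H M M M M

Derivation:
Acc 1: bank1 row0 -> MISS (open row0); precharges=0
Acc 2: bank1 row1 -> MISS (open row1); precharges=1
Acc 3: bank1 row2 -> MISS (open row2); precharges=2
Acc 4: bank1 row3 -> MISS (open row3); precharges=3
Acc 5: bank0 row2 -> MISS (open row2); precharges=3
Acc 6: bank1 row2 -> MISS (open row2); precharges=4
Acc 7: bank1 row1 -> MISS (open row1); precharges=5
Acc 8: bank1 row2 -> MISS (open row2); precharges=6
Acc 9: bank0 row2 -> HIT
Acc 10: bank0 row1 -> MISS (open row1); precharges=7
Acc 11: bank1 row4 -> MISS (open row4); precharges=8
Acc 12: bank0 row0 -> MISS (open row0); precharges=9
Acc 13: bank1 row0 -> MISS (open row0); precharges=10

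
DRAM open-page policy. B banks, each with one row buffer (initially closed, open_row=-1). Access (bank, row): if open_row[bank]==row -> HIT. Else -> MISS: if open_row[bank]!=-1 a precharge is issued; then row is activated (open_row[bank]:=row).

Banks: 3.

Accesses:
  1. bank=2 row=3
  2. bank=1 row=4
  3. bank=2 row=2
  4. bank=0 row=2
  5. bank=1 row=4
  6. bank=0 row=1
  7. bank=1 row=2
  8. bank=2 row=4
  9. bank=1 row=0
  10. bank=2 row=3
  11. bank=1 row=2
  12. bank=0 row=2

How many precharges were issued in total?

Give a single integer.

Acc 1: bank2 row3 -> MISS (open row3); precharges=0
Acc 2: bank1 row4 -> MISS (open row4); precharges=0
Acc 3: bank2 row2 -> MISS (open row2); precharges=1
Acc 4: bank0 row2 -> MISS (open row2); precharges=1
Acc 5: bank1 row4 -> HIT
Acc 6: bank0 row1 -> MISS (open row1); precharges=2
Acc 7: bank1 row2 -> MISS (open row2); precharges=3
Acc 8: bank2 row4 -> MISS (open row4); precharges=4
Acc 9: bank1 row0 -> MISS (open row0); precharges=5
Acc 10: bank2 row3 -> MISS (open row3); precharges=6
Acc 11: bank1 row2 -> MISS (open row2); precharges=7
Acc 12: bank0 row2 -> MISS (open row2); precharges=8

Answer: 8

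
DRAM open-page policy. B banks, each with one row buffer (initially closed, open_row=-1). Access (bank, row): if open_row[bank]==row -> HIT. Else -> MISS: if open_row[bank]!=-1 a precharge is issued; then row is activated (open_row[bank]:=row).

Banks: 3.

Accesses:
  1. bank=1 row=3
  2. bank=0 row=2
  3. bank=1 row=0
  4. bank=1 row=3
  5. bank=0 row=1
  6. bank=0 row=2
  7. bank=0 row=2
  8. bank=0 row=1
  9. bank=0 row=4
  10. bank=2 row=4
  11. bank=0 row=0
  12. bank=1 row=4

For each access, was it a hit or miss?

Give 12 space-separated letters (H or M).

Answer: M M M M M M H M M M M M

Derivation:
Acc 1: bank1 row3 -> MISS (open row3); precharges=0
Acc 2: bank0 row2 -> MISS (open row2); precharges=0
Acc 3: bank1 row0 -> MISS (open row0); precharges=1
Acc 4: bank1 row3 -> MISS (open row3); precharges=2
Acc 5: bank0 row1 -> MISS (open row1); precharges=3
Acc 6: bank0 row2 -> MISS (open row2); precharges=4
Acc 7: bank0 row2 -> HIT
Acc 8: bank0 row1 -> MISS (open row1); precharges=5
Acc 9: bank0 row4 -> MISS (open row4); precharges=6
Acc 10: bank2 row4 -> MISS (open row4); precharges=6
Acc 11: bank0 row0 -> MISS (open row0); precharges=7
Acc 12: bank1 row4 -> MISS (open row4); precharges=8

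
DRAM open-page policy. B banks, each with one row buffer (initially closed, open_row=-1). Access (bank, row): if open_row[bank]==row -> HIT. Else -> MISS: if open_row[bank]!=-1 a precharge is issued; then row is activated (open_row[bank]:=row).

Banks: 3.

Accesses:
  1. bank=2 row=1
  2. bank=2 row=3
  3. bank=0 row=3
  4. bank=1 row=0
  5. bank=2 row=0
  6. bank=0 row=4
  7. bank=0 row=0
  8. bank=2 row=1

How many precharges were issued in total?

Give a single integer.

Answer: 5

Derivation:
Acc 1: bank2 row1 -> MISS (open row1); precharges=0
Acc 2: bank2 row3 -> MISS (open row3); precharges=1
Acc 3: bank0 row3 -> MISS (open row3); precharges=1
Acc 4: bank1 row0 -> MISS (open row0); precharges=1
Acc 5: bank2 row0 -> MISS (open row0); precharges=2
Acc 6: bank0 row4 -> MISS (open row4); precharges=3
Acc 7: bank0 row0 -> MISS (open row0); precharges=4
Acc 8: bank2 row1 -> MISS (open row1); precharges=5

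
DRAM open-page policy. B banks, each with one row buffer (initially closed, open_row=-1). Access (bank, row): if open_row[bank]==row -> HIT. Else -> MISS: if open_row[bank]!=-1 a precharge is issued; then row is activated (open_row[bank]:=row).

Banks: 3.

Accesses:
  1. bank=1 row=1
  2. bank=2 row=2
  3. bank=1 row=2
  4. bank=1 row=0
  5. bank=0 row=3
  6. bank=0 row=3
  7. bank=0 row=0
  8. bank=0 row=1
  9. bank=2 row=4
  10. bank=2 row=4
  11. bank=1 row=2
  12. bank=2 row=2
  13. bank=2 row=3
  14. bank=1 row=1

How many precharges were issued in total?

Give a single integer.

Acc 1: bank1 row1 -> MISS (open row1); precharges=0
Acc 2: bank2 row2 -> MISS (open row2); precharges=0
Acc 3: bank1 row2 -> MISS (open row2); precharges=1
Acc 4: bank1 row0 -> MISS (open row0); precharges=2
Acc 5: bank0 row3 -> MISS (open row3); precharges=2
Acc 6: bank0 row3 -> HIT
Acc 7: bank0 row0 -> MISS (open row0); precharges=3
Acc 8: bank0 row1 -> MISS (open row1); precharges=4
Acc 9: bank2 row4 -> MISS (open row4); precharges=5
Acc 10: bank2 row4 -> HIT
Acc 11: bank1 row2 -> MISS (open row2); precharges=6
Acc 12: bank2 row2 -> MISS (open row2); precharges=7
Acc 13: bank2 row3 -> MISS (open row3); precharges=8
Acc 14: bank1 row1 -> MISS (open row1); precharges=9

Answer: 9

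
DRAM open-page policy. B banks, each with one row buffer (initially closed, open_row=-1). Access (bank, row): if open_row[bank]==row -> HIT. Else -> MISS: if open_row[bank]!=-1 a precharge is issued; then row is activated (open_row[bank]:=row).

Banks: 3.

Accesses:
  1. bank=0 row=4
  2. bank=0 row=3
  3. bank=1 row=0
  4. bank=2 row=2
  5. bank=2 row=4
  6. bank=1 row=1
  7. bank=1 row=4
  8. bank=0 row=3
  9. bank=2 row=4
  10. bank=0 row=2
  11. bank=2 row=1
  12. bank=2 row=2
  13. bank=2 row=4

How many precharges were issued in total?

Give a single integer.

Acc 1: bank0 row4 -> MISS (open row4); precharges=0
Acc 2: bank0 row3 -> MISS (open row3); precharges=1
Acc 3: bank1 row0 -> MISS (open row0); precharges=1
Acc 4: bank2 row2 -> MISS (open row2); precharges=1
Acc 5: bank2 row4 -> MISS (open row4); precharges=2
Acc 6: bank1 row1 -> MISS (open row1); precharges=3
Acc 7: bank1 row4 -> MISS (open row4); precharges=4
Acc 8: bank0 row3 -> HIT
Acc 9: bank2 row4 -> HIT
Acc 10: bank0 row2 -> MISS (open row2); precharges=5
Acc 11: bank2 row1 -> MISS (open row1); precharges=6
Acc 12: bank2 row2 -> MISS (open row2); precharges=7
Acc 13: bank2 row4 -> MISS (open row4); precharges=8

Answer: 8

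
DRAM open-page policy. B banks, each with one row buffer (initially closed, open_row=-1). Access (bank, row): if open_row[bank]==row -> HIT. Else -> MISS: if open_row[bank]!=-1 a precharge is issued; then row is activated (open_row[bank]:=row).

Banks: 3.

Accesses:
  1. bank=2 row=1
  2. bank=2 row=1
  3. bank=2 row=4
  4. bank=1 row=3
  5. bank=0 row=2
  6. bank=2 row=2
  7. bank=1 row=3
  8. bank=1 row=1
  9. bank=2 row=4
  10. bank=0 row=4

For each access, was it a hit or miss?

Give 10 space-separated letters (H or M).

Acc 1: bank2 row1 -> MISS (open row1); precharges=0
Acc 2: bank2 row1 -> HIT
Acc 3: bank2 row4 -> MISS (open row4); precharges=1
Acc 4: bank1 row3 -> MISS (open row3); precharges=1
Acc 5: bank0 row2 -> MISS (open row2); precharges=1
Acc 6: bank2 row2 -> MISS (open row2); precharges=2
Acc 7: bank1 row3 -> HIT
Acc 8: bank1 row1 -> MISS (open row1); precharges=3
Acc 9: bank2 row4 -> MISS (open row4); precharges=4
Acc 10: bank0 row4 -> MISS (open row4); precharges=5

Answer: M H M M M M H M M M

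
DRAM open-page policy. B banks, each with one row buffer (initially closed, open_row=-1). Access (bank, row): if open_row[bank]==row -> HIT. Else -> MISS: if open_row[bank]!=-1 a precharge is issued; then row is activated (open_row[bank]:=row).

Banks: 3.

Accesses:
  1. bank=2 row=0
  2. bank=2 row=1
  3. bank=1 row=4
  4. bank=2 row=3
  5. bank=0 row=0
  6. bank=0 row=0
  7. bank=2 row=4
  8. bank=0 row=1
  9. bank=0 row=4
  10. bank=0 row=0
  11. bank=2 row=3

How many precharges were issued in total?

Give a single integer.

Acc 1: bank2 row0 -> MISS (open row0); precharges=0
Acc 2: bank2 row1 -> MISS (open row1); precharges=1
Acc 3: bank1 row4 -> MISS (open row4); precharges=1
Acc 4: bank2 row3 -> MISS (open row3); precharges=2
Acc 5: bank0 row0 -> MISS (open row0); precharges=2
Acc 6: bank0 row0 -> HIT
Acc 7: bank2 row4 -> MISS (open row4); precharges=3
Acc 8: bank0 row1 -> MISS (open row1); precharges=4
Acc 9: bank0 row4 -> MISS (open row4); precharges=5
Acc 10: bank0 row0 -> MISS (open row0); precharges=6
Acc 11: bank2 row3 -> MISS (open row3); precharges=7

Answer: 7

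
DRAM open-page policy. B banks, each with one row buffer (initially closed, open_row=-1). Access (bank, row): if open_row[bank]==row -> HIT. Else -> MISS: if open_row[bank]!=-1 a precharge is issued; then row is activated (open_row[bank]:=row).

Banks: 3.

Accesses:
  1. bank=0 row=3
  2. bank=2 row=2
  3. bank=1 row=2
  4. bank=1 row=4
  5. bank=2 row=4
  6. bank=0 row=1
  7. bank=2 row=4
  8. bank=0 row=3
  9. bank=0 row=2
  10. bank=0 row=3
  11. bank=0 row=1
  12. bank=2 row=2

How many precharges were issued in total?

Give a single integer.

Answer: 8

Derivation:
Acc 1: bank0 row3 -> MISS (open row3); precharges=0
Acc 2: bank2 row2 -> MISS (open row2); precharges=0
Acc 3: bank1 row2 -> MISS (open row2); precharges=0
Acc 4: bank1 row4 -> MISS (open row4); precharges=1
Acc 5: bank2 row4 -> MISS (open row4); precharges=2
Acc 6: bank0 row1 -> MISS (open row1); precharges=3
Acc 7: bank2 row4 -> HIT
Acc 8: bank0 row3 -> MISS (open row3); precharges=4
Acc 9: bank0 row2 -> MISS (open row2); precharges=5
Acc 10: bank0 row3 -> MISS (open row3); precharges=6
Acc 11: bank0 row1 -> MISS (open row1); precharges=7
Acc 12: bank2 row2 -> MISS (open row2); precharges=8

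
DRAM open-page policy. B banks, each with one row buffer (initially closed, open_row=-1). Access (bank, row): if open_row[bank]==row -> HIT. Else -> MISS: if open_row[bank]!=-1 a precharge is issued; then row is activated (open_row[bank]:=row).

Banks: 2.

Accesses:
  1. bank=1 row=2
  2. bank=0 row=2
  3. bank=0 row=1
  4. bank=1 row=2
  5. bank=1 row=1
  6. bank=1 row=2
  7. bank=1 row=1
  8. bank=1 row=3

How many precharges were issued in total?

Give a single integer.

Answer: 5

Derivation:
Acc 1: bank1 row2 -> MISS (open row2); precharges=0
Acc 2: bank0 row2 -> MISS (open row2); precharges=0
Acc 3: bank0 row1 -> MISS (open row1); precharges=1
Acc 4: bank1 row2 -> HIT
Acc 5: bank1 row1 -> MISS (open row1); precharges=2
Acc 6: bank1 row2 -> MISS (open row2); precharges=3
Acc 7: bank1 row1 -> MISS (open row1); precharges=4
Acc 8: bank1 row3 -> MISS (open row3); precharges=5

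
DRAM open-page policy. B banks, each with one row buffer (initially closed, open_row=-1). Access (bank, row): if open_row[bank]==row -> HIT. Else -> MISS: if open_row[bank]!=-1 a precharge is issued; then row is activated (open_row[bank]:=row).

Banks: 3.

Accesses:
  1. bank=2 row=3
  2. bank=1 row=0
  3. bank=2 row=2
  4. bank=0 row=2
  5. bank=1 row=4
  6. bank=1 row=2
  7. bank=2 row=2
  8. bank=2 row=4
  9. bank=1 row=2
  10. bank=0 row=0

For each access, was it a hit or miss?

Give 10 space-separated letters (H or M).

Acc 1: bank2 row3 -> MISS (open row3); precharges=0
Acc 2: bank1 row0 -> MISS (open row0); precharges=0
Acc 3: bank2 row2 -> MISS (open row2); precharges=1
Acc 4: bank0 row2 -> MISS (open row2); precharges=1
Acc 5: bank1 row4 -> MISS (open row4); precharges=2
Acc 6: bank1 row2 -> MISS (open row2); precharges=3
Acc 7: bank2 row2 -> HIT
Acc 8: bank2 row4 -> MISS (open row4); precharges=4
Acc 9: bank1 row2 -> HIT
Acc 10: bank0 row0 -> MISS (open row0); precharges=5

Answer: M M M M M M H M H M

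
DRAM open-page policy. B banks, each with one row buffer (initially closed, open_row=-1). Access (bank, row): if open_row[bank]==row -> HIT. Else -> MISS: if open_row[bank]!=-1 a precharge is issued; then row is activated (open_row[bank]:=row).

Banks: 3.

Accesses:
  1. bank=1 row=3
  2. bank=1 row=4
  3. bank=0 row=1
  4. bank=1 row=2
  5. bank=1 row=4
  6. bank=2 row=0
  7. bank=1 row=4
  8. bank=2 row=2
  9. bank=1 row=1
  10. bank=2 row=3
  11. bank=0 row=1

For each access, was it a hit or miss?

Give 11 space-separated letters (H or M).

Acc 1: bank1 row3 -> MISS (open row3); precharges=0
Acc 2: bank1 row4 -> MISS (open row4); precharges=1
Acc 3: bank0 row1 -> MISS (open row1); precharges=1
Acc 4: bank1 row2 -> MISS (open row2); precharges=2
Acc 5: bank1 row4 -> MISS (open row4); precharges=3
Acc 6: bank2 row0 -> MISS (open row0); precharges=3
Acc 7: bank1 row4 -> HIT
Acc 8: bank2 row2 -> MISS (open row2); precharges=4
Acc 9: bank1 row1 -> MISS (open row1); precharges=5
Acc 10: bank2 row3 -> MISS (open row3); precharges=6
Acc 11: bank0 row1 -> HIT

Answer: M M M M M M H M M M H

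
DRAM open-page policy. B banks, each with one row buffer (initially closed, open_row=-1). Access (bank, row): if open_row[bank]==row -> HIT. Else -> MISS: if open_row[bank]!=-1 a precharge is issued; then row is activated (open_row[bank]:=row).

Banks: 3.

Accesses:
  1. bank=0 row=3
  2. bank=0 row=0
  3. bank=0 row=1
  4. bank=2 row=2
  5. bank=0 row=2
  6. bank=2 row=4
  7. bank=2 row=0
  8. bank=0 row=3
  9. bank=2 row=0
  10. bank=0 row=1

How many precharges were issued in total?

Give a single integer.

Answer: 7

Derivation:
Acc 1: bank0 row3 -> MISS (open row3); precharges=0
Acc 2: bank0 row0 -> MISS (open row0); precharges=1
Acc 3: bank0 row1 -> MISS (open row1); precharges=2
Acc 4: bank2 row2 -> MISS (open row2); precharges=2
Acc 5: bank0 row2 -> MISS (open row2); precharges=3
Acc 6: bank2 row4 -> MISS (open row4); precharges=4
Acc 7: bank2 row0 -> MISS (open row0); precharges=5
Acc 8: bank0 row3 -> MISS (open row3); precharges=6
Acc 9: bank2 row0 -> HIT
Acc 10: bank0 row1 -> MISS (open row1); precharges=7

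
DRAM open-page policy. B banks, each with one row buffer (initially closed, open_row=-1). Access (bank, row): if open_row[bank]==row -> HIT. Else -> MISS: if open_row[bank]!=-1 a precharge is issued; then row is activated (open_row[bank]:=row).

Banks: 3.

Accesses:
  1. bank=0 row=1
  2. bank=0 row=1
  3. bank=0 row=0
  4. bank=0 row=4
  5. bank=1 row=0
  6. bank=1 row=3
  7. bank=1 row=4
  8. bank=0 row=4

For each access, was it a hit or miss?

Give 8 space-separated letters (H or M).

Answer: M H M M M M M H

Derivation:
Acc 1: bank0 row1 -> MISS (open row1); precharges=0
Acc 2: bank0 row1 -> HIT
Acc 3: bank0 row0 -> MISS (open row0); precharges=1
Acc 4: bank0 row4 -> MISS (open row4); precharges=2
Acc 5: bank1 row0 -> MISS (open row0); precharges=2
Acc 6: bank1 row3 -> MISS (open row3); precharges=3
Acc 7: bank1 row4 -> MISS (open row4); precharges=4
Acc 8: bank0 row4 -> HIT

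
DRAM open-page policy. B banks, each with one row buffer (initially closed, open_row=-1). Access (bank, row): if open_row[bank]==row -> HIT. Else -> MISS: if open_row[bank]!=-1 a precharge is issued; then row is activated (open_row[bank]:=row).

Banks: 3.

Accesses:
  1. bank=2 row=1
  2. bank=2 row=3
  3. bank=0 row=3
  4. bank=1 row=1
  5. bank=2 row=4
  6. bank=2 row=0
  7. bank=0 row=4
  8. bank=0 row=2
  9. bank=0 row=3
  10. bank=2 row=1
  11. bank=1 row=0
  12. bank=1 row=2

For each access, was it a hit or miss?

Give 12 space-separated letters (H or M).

Acc 1: bank2 row1 -> MISS (open row1); precharges=0
Acc 2: bank2 row3 -> MISS (open row3); precharges=1
Acc 3: bank0 row3 -> MISS (open row3); precharges=1
Acc 4: bank1 row1 -> MISS (open row1); precharges=1
Acc 5: bank2 row4 -> MISS (open row4); precharges=2
Acc 6: bank2 row0 -> MISS (open row0); precharges=3
Acc 7: bank0 row4 -> MISS (open row4); precharges=4
Acc 8: bank0 row2 -> MISS (open row2); precharges=5
Acc 9: bank0 row3 -> MISS (open row3); precharges=6
Acc 10: bank2 row1 -> MISS (open row1); precharges=7
Acc 11: bank1 row0 -> MISS (open row0); precharges=8
Acc 12: bank1 row2 -> MISS (open row2); precharges=9

Answer: M M M M M M M M M M M M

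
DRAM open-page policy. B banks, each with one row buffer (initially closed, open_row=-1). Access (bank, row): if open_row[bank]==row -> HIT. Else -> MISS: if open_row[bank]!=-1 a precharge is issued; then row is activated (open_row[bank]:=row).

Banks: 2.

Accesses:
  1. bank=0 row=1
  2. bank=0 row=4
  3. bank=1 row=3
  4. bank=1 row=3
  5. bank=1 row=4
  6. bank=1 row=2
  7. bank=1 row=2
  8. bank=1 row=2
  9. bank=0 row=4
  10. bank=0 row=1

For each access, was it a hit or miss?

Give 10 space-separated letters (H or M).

Acc 1: bank0 row1 -> MISS (open row1); precharges=0
Acc 2: bank0 row4 -> MISS (open row4); precharges=1
Acc 3: bank1 row3 -> MISS (open row3); precharges=1
Acc 4: bank1 row3 -> HIT
Acc 5: bank1 row4 -> MISS (open row4); precharges=2
Acc 6: bank1 row2 -> MISS (open row2); precharges=3
Acc 7: bank1 row2 -> HIT
Acc 8: bank1 row2 -> HIT
Acc 9: bank0 row4 -> HIT
Acc 10: bank0 row1 -> MISS (open row1); precharges=4

Answer: M M M H M M H H H M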